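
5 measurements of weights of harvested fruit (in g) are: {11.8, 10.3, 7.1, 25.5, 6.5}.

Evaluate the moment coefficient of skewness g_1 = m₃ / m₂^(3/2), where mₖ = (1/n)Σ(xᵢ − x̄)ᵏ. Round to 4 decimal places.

1.2087

x̄ = (11.8 + 10.3 + 7.1 + 25.5 + 6.5) / 5 = 12.2400
deviations (xᵢ − x̄): -0.4400, -1.9400, -5.1400, 13.2600, -5.7400
Σ(xᵢ − x̄)² = 239.1520 ⇒ m₂ = 239.1520/5 = 47.83040
Σ(xᵢ − x̄)³ = 1999.1714 ⇒ m₃ = 1999.1714/5 = 399.83429
m₂^(3/2) = 47.83040^(1.5) = 330.79278
g_1 = m₃ / m₂^(3/2) = 399.83429 / 330.79278 ≈ 1.2087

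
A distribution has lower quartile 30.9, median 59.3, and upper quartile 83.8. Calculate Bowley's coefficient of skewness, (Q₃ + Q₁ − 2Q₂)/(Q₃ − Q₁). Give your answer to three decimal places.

-0.074

numerator: Q₃ + Q₁ − 2Q₂ = 83.8 + 30.9 − 2×59.3 = -3.9000
denominator: Q₃ − Q₁ = 83.8 − 30.9 = 52.9000
Bowley skewness = -3.9000 / 52.9000 ≈ -0.074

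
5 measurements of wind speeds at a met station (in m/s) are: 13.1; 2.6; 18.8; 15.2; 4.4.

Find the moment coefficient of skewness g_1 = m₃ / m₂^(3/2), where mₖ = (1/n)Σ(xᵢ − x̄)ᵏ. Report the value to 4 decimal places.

-0.1749

x̄ = (13.1 + 2.6 + 18.8 + 15.2 + 4.4) / 5 = 10.8200
deviations (xᵢ − x̄): 2.2800, -8.2200, 7.9800, 4.3800, -6.4200
Σ(xᵢ − x̄)² = 196.8480 ⇒ m₂ = 196.8480/5 = 39.36960
Σ(xᵢ − x̄)³ = -215.9719 ⇒ m₃ = -215.9719/5 = -43.19438
m₂^(3/2) = 39.36960^(1.5) = 247.02534
g_1 = m₃ / m₂^(3/2) = -43.19438 / 247.02534 ≈ -0.1749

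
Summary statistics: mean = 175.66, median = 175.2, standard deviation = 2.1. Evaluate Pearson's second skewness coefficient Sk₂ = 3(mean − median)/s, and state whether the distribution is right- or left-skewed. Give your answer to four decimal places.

0.6571, right-skewed

Sk₂ = 3(175.66 − 175.2) / 2.1 = 3 × 0.4600 / 2.1
    = 1.3800 / 2.1 ≈ 0.6571
Sk₂ > 0 ⇒ mean > median ⇒ right-skewed (positive skew).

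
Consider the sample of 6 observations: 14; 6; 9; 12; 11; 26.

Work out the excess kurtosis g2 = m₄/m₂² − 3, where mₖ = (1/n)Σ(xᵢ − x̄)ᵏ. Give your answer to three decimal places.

x̄ = 13.0000
Σ(xᵢ − x̄)² = 240.0000 ⇒ m₂ = 40.00000
Σ(xᵢ − x̄)⁴ = 31236.0000 ⇒ m₄ = 5206.00000
m₂² = 1600.00000
g2 = m₄/m₂² − 3 = 3.25375 − 3 ≈ 0.254

0.254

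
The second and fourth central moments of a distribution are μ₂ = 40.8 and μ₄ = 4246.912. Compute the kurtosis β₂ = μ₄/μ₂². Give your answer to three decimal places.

μ₂² = 40.8² = 1664.64000
μ₄/μ₂² = 4246.912 / 1664.64000 = 2.55125
β₂ ≈ 2.551

2.551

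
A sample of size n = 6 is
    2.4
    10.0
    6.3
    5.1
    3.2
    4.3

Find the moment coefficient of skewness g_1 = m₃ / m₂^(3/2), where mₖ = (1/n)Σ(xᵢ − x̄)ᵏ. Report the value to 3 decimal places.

0.867

x̄ = (2.4 + 10.0 + 6.3 + 5.1 + 3.2 + 4.3) / 6 = 5.2167
deviations (xᵢ − x̄): -2.8167, 4.7833, 1.0833, -0.1167, -2.0167, -0.9167
Σ(xᵢ − x̄)² = 36.9083 ⇒ m₂ = 36.9083/6 = 6.15139
Σ(xᵢ − x̄)³ = 79.3956 ⇒ m₃ = 79.3956/6 = 13.23259
m₂^(3/2) = 6.15139^(1.5) = 15.25667
g_1 = m₃ / m₂^(3/2) = 13.23259 / 15.25667 ≈ 0.867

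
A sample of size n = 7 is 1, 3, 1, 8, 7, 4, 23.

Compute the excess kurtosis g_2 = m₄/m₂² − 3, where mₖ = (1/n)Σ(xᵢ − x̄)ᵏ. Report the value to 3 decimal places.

x̄ = 6.7143
Σ(xᵢ − x̄)² = 353.4286 ⇒ m₂ = 50.48980
Σ(xᵢ − x̄)⁴ = 72723.8192 ⇒ m₄ = 10389.11703
m₂² = 2549.21949
g_2 = m₄/m₂² − 3 = 4.07541 − 3 ≈ 1.075

1.075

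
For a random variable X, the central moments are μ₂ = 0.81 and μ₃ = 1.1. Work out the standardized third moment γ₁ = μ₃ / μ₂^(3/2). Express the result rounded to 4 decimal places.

σ = √μ₂ = √0.81 = 0.90000
σ³ = μ₂^(3/2) = 0.72900
γ₁ = μ₃/σ³ = 1.1 / 0.72900 ≈ 1.5089

1.5089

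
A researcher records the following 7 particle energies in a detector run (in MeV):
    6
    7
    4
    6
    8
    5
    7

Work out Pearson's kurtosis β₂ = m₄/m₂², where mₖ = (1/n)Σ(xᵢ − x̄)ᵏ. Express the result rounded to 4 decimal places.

x̄ = 6.1429
Σ(xᵢ − x̄)² = 10.8571 ⇒ m₂ = 1.55102
Σ(xᵢ − x̄)⁴ = 35.7668 ⇒ m₄ = 5.10954
m₂² = 2.40566
β₂ = m₄/m₂² = 5.10954 / 2.40566 ≈ 2.1240

2.1240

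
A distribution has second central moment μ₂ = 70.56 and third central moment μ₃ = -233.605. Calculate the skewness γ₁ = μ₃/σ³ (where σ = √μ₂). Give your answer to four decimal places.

-0.3941

σ = √μ₂ = √70.56 = 8.40000
σ³ = μ₂^(3/2) = 592.70400
γ₁ = μ₃/σ³ = -233.605 / 592.70400 ≈ -0.3941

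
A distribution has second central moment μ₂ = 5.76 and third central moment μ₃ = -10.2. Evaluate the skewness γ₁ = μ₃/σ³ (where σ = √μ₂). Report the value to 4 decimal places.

σ = √μ₂ = √5.76 = 2.40000
σ³ = μ₂^(3/2) = 13.82400
γ₁ = μ₃/σ³ = -10.2 / 13.82400 ≈ -0.7378

-0.7378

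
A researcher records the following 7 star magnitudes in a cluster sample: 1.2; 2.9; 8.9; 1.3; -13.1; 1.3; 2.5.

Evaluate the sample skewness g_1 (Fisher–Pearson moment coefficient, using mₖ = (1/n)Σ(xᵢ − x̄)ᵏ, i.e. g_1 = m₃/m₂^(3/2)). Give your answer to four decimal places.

-1.2579

x̄ = (1.2 + 2.9 + 8.9 + 1.3 - 13.1 + 1.3 + 2.5) / 7 = 0.7143
deviations (xᵢ − x̄): 0.4857, 2.1857, 8.1857, 0.5857, -13.8143, 0.5857, 1.7857
Σ(xᵢ − x̄)² = 266.7286 ⇒ m₂ = 266.7286/7 = 38.10408
Σ(xᵢ − x̄)³ = -2071.0982 ⇒ m₃ = -2071.0982/7 = -295.87118
m₂^(3/2) = 38.10408^(1.5) = 235.21079
g_1 = m₃ / m₂^(3/2) = -295.87118 / 235.21079 ≈ -1.2579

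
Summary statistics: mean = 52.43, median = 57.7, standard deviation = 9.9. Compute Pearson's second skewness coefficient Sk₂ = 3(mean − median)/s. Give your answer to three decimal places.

-1.597

Sk₂ = 3(52.43 − 57.7) / 9.9 = 3 × -5.2700 / 9.9
    = -15.8100 / 9.9 ≈ -1.597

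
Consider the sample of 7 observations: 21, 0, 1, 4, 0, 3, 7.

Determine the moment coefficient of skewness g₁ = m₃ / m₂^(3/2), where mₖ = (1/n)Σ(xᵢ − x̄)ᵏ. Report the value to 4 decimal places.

x̄ = (21 + 0 + 1 + 4 + 0 + 3 + 7) / 7 = 5.1429
deviations (xᵢ − x̄): 15.8571, -5.1429, -4.1429, -1.1429, -5.1429, -2.1429, 1.8571
Σ(xᵢ − x̄)² = 330.8571 ⇒ m₂ = 330.8571/7 = 47.26531
Σ(xᵢ − x̄)³ = 3639.1837 ⇒ m₃ = 3639.1837/7 = 519.88338
m₂^(3/2) = 47.26531^(1.5) = 324.94788
g₁ = m₃ / m₂^(3/2) = 519.88338 / 324.94788 ≈ 1.5999

1.5999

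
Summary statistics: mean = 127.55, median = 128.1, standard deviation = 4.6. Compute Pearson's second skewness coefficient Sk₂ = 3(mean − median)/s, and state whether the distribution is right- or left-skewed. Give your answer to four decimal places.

Sk₂ = 3(127.55 − 128.1) / 4.6 = 3 × -0.5500 / 4.6
    = -1.6500 / 4.6 ≈ -0.3587
Sk₂ < 0 ⇒ mean < median ⇒ left-skewed (negative skew).

-0.3587, left-skewed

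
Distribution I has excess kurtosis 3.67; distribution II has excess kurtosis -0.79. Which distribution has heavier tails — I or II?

Higher excess kurtosis ⇒ heavier tails relative to the normal distribution.
3.67 vs -0.79: the larger is 3.67, so I has heavier tails. (I is leptokurtic — heavier-than-normal tails; the other is platykurtic.)

I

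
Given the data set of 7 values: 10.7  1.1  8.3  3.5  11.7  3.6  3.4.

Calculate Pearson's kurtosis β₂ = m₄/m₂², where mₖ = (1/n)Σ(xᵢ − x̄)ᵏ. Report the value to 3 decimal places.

1.491

x̄ = 6.0429
Σ(xᵢ − x̄)² = 102.6371 ⇒ m₂ = 14.66245
Σ(xᵢ − x̄)⁴ = 2243.6997 ⇒ m₄ = 320.52853
m₂² = 214.98741
β₂ = m₄/m₂² = 320.52853 / 214.98741 ≈ 1.491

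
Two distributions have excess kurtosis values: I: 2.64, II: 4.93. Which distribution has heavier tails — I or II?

Higher excess kurtosis ⇒ heavier tails relative to the normal distribution.
2.64 vs 4.93: the larger is 4.93, so II has heavier tails.

II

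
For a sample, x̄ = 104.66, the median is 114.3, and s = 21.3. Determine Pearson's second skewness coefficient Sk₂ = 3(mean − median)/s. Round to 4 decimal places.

-1.3577

Sk₂ = 3(104.66 − 114.3) / 21.3 = 3 × -9.6400 / 21.3
    = -28.9200 / 21.3 ≈ -1.3577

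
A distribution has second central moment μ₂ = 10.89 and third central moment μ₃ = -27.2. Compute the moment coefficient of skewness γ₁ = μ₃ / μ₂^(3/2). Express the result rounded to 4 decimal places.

σ = √μ₂ = √10.89 = 3.30000
σ³ = μ₂^(3/2) = 35.93700
γ₁ = μ₃/σ³ = -27.2 / 35.93700 ≈ -0.7569

-0.7569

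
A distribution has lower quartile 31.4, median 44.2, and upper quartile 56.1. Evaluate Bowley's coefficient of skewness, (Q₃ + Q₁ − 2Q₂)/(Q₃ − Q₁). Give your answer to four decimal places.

numerator: Q₃ + Q₁ − 2Q₂ = 56.1 + 31.4 − 2×44.2 = -0.9000
denominator: Q₃ − Q₁ = 56.1 − 31.4 = 24.7000
Bowley skewness = -0.9000 / 24.7000 ≈ -0.0364

-0.0364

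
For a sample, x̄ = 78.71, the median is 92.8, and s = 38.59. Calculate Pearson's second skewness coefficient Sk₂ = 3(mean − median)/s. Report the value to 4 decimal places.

-1.0954

Sk₂ = 3(78.71 − 92.8) / 38.59 = 3 × -14.0900 / 38.59
    = -42.2700 / 38.59 ≈ -1.0954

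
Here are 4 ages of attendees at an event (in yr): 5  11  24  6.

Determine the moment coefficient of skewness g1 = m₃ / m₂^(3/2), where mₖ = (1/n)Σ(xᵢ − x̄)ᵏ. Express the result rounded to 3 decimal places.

x̄ = (5 + 11 + 24 + 6) / 4 = 11.5000
deviations (xᵢ − x̄): -6.5000, -0.5000, 12.5000, -5.5000
Σ(xᵢ − x̄)² = 229.0000 ⇒ m₂ = 229.0000/4 = 57.25000
Σ(xᵢ − x̄)³ = 1512.0000 ⇒ m₃ = 1512.0000/4 = 378.00000
m₂^(3/2) = 57.25000^(1.5) = 433.17485
g1 = m₃ / m₂^(3/2) = 378.00000 / 433.17485 ≈ 0.873

0.873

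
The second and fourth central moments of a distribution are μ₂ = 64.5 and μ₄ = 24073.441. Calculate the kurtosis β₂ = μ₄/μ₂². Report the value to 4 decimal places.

μ₂² = 64.5² = 4160.25000
μ₄/μ₂² = 24073.441 / 4160.25000 = 5.78654
β₂ ≈ 5.7865

5.7865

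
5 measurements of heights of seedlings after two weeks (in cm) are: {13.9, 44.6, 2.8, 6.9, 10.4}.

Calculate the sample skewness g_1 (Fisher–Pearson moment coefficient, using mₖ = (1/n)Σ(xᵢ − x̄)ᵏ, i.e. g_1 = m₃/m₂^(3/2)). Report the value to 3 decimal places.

1.274

x̄ = (13.9 + 44.6 + 2.8 + 6.9 + 10.4) / 5 = 15.7200
deviations (xᵢ − x̄): -1.8200, 28.8800, -12.9200, -8.8200, -5.3200
Σ(xᵢ − x̄)² = 1110.3880 ⇒ m₂ = 1110.3880/5 = 222.07760
Σ(xᵢ − x̄)³ = 21088.0757 ⇒ m₃ = 21088.0757/5 = 4217.61514
m₂^(3/2) = 222.07760^(1.5) = 3309.45998
g_1 = m₃ / m₂^(3/2) = 4217.61514 / 3309.45998 ≈ 1.274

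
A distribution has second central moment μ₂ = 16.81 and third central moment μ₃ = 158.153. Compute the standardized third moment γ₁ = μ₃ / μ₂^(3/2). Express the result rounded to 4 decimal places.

σ = √μ₂ = √16.81 = 4.10000
σ³ = μ₂^(3/2) = 68.92100
γ₁ = μ₃/σ³ = 158.153 / 68.92100 ≈ 2.2947

2.2947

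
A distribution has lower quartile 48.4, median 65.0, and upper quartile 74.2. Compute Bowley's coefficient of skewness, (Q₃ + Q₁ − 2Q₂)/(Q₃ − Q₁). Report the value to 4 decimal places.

-0.2868

numerator: Q₃ + Q₁ − 2Q₂ = 74.2 + 48.4 − 2×65.0 = -7.4000
denominator: Q₃ − Q₁ = 74.2 − 48.4 = 25.8000
Bowley skewness = -7.4000 / 25.8000 ≈ -0.2868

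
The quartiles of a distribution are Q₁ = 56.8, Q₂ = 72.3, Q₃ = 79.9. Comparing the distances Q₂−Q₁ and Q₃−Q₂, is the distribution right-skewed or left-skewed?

left-skewed

Q₂ − Q₁ = 15.5;  Q₃ − Q₂ = 7.6
Q₂ − Q₁ > Q₃ − Q₂ ⇒ the lower half is more spread out ⇒ left-skewed.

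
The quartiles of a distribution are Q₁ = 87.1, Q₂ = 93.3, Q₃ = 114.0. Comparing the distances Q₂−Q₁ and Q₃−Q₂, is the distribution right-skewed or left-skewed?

Q₂ − Q₁ = 6.2;  Q₃ − Q₂ = 20.7
Q₃ − Q₂ > Q₂ − Q₁ ⇒ the upper half is more spread out ⇒ right-skewed.

right-skewed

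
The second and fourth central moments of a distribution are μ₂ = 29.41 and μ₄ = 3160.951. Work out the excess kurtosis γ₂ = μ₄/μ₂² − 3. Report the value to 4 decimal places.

0.6545

μ₂² = 29.41² = 864.94810
μ₄/μ₂² = 3160.951 / 864.94810 = 3.65450
γ₂ = 3.65450 − 3 ≈ 0.6545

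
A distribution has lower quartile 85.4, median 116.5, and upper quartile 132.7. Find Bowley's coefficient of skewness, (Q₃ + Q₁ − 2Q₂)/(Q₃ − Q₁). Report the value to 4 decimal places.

-0.3150

numerator: Q₃ + Q₁ − 2Q₂ = 132.7 + 85.4 − 2×116.5 = -14.9000
denominator: Q₃ − Q₁ = 132.7 − 85.4 = 47.3000
Bowley skewness = -14.9000 / 47.3000 ≈ -0.3150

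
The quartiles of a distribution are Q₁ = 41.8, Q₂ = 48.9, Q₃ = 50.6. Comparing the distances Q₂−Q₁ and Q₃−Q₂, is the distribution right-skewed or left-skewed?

Q₂ − Q₁ = 7.1;  Q₃ − Q₂ = 1.7
Q₂ − Q₁ > Q₃ − Q₂ ⇒ the lower half is more spread out ⇒ left-skewed.

left-skewed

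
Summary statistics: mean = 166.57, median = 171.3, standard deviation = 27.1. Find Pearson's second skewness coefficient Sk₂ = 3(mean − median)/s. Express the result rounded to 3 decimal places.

Sk₂ = 3(166.57 − 171.3) / 27.1 = 3 × -4.7300 / 27.1
    = -14.1900 / 27.1 ≈ -0.524

-0.524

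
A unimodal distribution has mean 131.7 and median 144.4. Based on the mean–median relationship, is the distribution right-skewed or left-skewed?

left-skewed

mean − median = 131.7 − 144.4 = -12.7
mean < median ⇒ the longer tail is on the left ⇒ left-skewed (negatively skewed).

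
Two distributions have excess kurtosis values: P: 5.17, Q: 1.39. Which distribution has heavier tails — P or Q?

Higher excess kurtosis ⇒ heavier tails relative to the normal distribution.
5.17 vs 1.39: the larger is 5.17, so P has heavier tails.

P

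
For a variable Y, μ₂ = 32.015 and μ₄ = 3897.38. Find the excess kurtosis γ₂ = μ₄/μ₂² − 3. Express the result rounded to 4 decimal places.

μ₂² = 32.015² = 1024.96023
μ₄/μ₂² = 3897.38 / 1024.96023 = 3.80247
γ₂ = 3.80247 − 3 ≈ 0.8025

0.8025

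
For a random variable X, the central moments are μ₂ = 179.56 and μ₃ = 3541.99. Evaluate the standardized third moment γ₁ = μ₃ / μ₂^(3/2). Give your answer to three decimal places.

σ = √μ₂ = √179.56 = 13.40000
σ³ = μ₂^(3/2) = 2406.10400
γ₁ = μ₃/σ³ = 3541.99 / 2406.10400 ≈ 1.472

1.472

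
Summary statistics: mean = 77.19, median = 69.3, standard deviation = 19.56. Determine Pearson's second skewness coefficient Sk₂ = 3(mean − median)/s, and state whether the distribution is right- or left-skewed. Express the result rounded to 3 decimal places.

1.210, right-skewed

Sk₂ = 3(77.19 − 69.3) / 19.56 = 3 × 7.8900 / 19.56
    = 23.6700 / 19.56 ≈ 1.210
Sk₂ > 0 ⇒ mean > median ⇒ right-skewed (positive skew).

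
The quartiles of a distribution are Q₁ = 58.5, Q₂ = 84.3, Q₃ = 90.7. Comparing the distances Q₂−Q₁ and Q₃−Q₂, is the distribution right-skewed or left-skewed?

left-skewed

Q₂ − Q₁ = 25.8;  Q₃ − Q₂ = 6.4
Q₂ − Q₁ > Q₃ − Q₂ ⇒ the lower half is more spread out ⇒ left-skewed.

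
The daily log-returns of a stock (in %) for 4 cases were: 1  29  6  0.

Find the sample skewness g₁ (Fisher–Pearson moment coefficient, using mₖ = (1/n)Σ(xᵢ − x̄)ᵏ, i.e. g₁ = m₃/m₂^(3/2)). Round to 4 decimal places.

x̄ = (1 + 29 + 6 + 0) / 4 = 9.0000
deviations (xᵢ − x̄): -8.0000, 20.0000, -3.0000, -9.0000
Σ(xᵢ − x̄)² = 554.0000 ⇒ m₂ = 554.0000/4 = 138.50000
Σ(xᵢ − x̄)³ = 6732.0000 ⇒ m₃ = 6732.0000/4 = 1683.00000
m₂^(3/2) = 138.50000^(1.5) = 1629.95142
g₁ = m₃ / m₂^(3/2) = 1683.00000 / 1629.95142 ≈ 1.0325

1.0325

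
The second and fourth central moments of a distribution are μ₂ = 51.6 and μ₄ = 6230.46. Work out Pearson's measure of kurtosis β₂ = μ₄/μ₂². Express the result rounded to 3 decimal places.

μ₂² = 51.6² = 2662.56000
μ₄/μ₂² = 6230.46 / 2662.56000 = 2.34003
β₂ ≈ 2.340

2.340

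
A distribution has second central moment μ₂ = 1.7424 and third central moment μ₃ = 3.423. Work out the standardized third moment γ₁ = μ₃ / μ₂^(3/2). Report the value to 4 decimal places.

1.4883

σ = √μ₂ = √1.7424 = 1.32000
σ³ = μ₂^(3/2) = 2.29997
γ₁ = μ₃/σ³ = 3.423 / 2.29997 ≈ 1.4883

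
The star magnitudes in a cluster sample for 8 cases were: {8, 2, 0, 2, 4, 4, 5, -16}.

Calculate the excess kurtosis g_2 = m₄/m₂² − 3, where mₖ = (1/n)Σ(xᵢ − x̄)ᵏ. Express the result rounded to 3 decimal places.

x̄ = 1.1250
Σ(xᵢ − x̄)² = 374.8750 ⇒ m₂ = 46.85938
Σ(xᵢ − x̄)⁴ = 88603.6504 ⇒ m₄ = 11075.45630
m₂² = 2195.80103
g_2 = m₄/m₂² − 3 = 5.04393 − 3 ≈ 2.044

2.044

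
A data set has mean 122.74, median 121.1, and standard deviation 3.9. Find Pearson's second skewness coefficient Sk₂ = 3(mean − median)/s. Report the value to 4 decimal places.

1.2615

Sk₂ = 3(122.74 − 121.1) / 3.9 = 3 × 1.6400 / 3.9
    = 4.9200 / 3.9 ≈ 1.2615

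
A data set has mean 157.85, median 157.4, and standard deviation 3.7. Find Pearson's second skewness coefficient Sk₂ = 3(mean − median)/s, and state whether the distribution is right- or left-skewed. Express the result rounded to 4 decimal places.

Sk₂ = 3(157.85 − 157.4) / 3.7 = 3 × 0.4500 / 3.7
    = 1.3500 / 3.7 ≈ 0.3649
Sk₂ > 0 ⇒ mean > median ⇒ right-skewed (positive skew).

0.3649, right-skewed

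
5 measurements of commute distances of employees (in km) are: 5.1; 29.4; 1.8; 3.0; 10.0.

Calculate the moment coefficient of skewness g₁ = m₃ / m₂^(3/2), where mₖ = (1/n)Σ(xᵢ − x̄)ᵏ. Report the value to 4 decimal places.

1.2394

x̄ = (5.1 + 29.4 + 1.8 + 3.0 + 10.0) / 5 = 9.8600
deviations (xᵢ − x̄): -4.7600, 19.5400, -8.0600, -6.8600, 0.1400
Σ(xᵢ − x̄)² = 516.5120 ⇒ m₂ = 516.5120/5 = 103.30240
Σ(xᵢ − x̄)³ = 6506.3158 ⇒ m₃ = 6506.3158/5 = 1301.26315
m₂^(3/2) = 103.30240^(1.5) = 1049.94275
g₁ = m₃ / m₂^(3/2) = 1301.26315 / 1049.94275 ≈ 1.2394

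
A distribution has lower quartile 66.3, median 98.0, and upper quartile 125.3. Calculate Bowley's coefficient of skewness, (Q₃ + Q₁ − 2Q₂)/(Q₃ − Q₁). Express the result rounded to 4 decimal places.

-0.0746

numerator: Q₃ + Q₁ − 2Q₂ = 125.3 + 66.3 − 2×98.0 = -4.4000
denominator: Q₃ − Q₁ = 125.3 − 66.3 = 59.0000
Bowley skewness = -4.4000 / 59.0000 ≈ -0.0746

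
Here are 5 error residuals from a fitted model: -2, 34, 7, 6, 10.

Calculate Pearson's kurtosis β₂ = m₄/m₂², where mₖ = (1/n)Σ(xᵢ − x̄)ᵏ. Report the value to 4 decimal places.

2.8240

x̄ = 11.0000
Σ(xᵢ − x̄)² = 740.0000 ⇒ m₂ = 148.00000
Σ(xᵢ − x̄)⁴ = 309284.0000 ⇒ m₄ = 61856.80000
m₂² = 21904.00000
β₂ = m₄/m₂² = 61856.80000 / 21904.00000 ≈ 2.8240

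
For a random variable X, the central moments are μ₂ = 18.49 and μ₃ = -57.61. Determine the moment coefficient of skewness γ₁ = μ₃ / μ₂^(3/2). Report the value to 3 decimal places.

-0.725

σ = √μ₂ = √18.49 = 4.30000
σ³ = μ₂^(3/2) = 79.50700
γ₁ = μ₃/σ³ = -57.61 / 79.50700 ≈ -0.725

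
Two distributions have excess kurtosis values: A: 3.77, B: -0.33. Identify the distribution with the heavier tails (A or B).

A

Higher excess kurtosis ⇒ heavier tails relative to the normal distribution.
3.77 vs -0.33: the larger is 3.77, so A has heavier tails. (A is leptokurtic — heavier-than-normal tails; the other is platykurtic.)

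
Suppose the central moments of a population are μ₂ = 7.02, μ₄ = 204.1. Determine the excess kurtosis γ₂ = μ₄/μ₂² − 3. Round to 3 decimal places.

1.142

μ₂² = 7.02² = 49.28040
μ₄/μ₂² = 204.1 / 49.28040 = 4.14161
γ₂ = 4.14161 − 3 ≈ 1.142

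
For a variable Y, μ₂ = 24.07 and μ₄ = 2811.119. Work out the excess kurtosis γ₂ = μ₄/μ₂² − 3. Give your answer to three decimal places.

μ₂² = 24.07² = 579.36490
μ₄/μ₂² = 2811.119 / 579.36490 = 4.85207
γ₂ = 4.85207 − 3 ≈ 1.852

1.852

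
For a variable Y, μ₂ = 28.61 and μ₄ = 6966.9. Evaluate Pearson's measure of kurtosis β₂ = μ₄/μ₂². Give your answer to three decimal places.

8.511

μ₂² = 28.61² = 818.53210
μ₄/μ₂² = 6966.9 / 818.53210 = 8.51146
β₂ ≈ 8.511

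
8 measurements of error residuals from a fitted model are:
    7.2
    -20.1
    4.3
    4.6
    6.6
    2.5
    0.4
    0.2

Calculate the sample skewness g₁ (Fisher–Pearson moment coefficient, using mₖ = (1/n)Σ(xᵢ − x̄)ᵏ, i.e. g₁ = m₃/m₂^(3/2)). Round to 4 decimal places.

x̄ = (7.2 - 20.1 + 4.3 + 4.6 + 6.6 + 2.5 + 0.4 + 0.2) / 8 = 0.7125
deviations (xᵢ − x̄): 6.4875, -20.8125, 3.5875, 3.8875, 5.8875, 1.7875, -0.3125, -0.5125
Σ(xᵢ − x̄)² = 541.4488 ⇒ m₂ = 541.4488/8 = 67.68109
Σ(xᵢ − x̄)³ = -8427.5573 ⇒ m₃ = -8427.5573/8 = -1053.44467
m₂^(3/2) = 67.68109^(1.5) = 556.80234
g₁ = m₃ / m₂^(3/2) = -1053.44467 / 556.80234 ≈ -1.8920

-1.8920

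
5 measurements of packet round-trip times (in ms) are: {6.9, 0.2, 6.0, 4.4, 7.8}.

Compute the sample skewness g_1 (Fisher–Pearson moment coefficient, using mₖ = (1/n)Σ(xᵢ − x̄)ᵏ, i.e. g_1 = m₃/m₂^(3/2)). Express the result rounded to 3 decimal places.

x̄ = (6.9 + 0.2 + 6.0 + 4.4 + 7.8) / 5 = 5.0600
deviations (xᵢ − x̄): 1.8400, -4.8600, 0.9400, -0.6600, 2.7400
Σ(xᵢ − x̄)² = 35.8320 ⇒ m₂ = 35.8320/5 = 7.16640
Σ(xᵢ − x̄)³ = -87.4478 ⇒ m₃ = -87.4478/5 = -17.48957
m₂^(3/2) = 7.16640^(1.5) = 19.18455
g_1 = m₃ / m₂^(3/2) = -17.48957 / 19.18455 ≈ -0.912

-0.912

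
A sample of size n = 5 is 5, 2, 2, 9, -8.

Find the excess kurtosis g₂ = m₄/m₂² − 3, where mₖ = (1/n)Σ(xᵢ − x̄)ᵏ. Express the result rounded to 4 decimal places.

x̄ = 2.0000
Σ(xᵢ − x̄)² = 158.0000 ⇒ m₂ = 31.60000
Σ(xᵢ − x̄)⁴ = 12482.0000 ⇒ m₄ = 2496.40000
m₂² = 998.56000
g₂ = m₄/m₂² − 3 = 2.50000 − 3 ≈ -0.5000

-0.5000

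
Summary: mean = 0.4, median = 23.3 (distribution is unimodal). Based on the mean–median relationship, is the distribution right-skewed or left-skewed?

left-skewed

mean − median = 0.4 − 23.3 = -22.9
mean < median ⇒ the longer tail is on the left ⇒ left-skewed (negatively skewed).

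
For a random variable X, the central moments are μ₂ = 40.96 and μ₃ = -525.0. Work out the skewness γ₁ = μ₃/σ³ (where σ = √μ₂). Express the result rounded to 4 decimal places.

-2.0027

σ = √μ₂ = √40.96 = 6.40000
σ³ = μ₂^(3/2) = 262.14400
γ₁ = μ₃/σ³ = -525.0 / 262.14400 ≈ -2.0027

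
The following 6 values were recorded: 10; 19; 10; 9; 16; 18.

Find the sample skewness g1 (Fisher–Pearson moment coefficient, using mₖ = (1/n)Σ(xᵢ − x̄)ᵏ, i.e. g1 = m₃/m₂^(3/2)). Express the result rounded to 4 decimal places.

x̄ = (10 + 19 + 10 + 9 + 16 + 18) / 6 = 13.6667
deviations (xᵢ − x̄): -3.6667, 5.3333, -3.6667, -4.6667, 2.3333, 4.3333
Σ(xᵢ − x̄)² = 101.3333 ⇒ m₂ = 101.3333/6 = 16.88889
Σ(xᵢ − x̄)³ = 45.5556 ⇒ m₃ = 45.5556/6 = 7.59259
m₂^(3/2) = 16.88889^(1.5) = 69.40674
g1 = m₃ / m₂^(3/2) = 7.59259 / 69.40674 ≈ 0.1094

0.1094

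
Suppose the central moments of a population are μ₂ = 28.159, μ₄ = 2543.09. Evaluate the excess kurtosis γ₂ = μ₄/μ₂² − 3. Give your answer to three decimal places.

0.207

μ₂² = 28.159² = 792.92928
μ₄/μ₂² = 2543.09 / 792.92928 = 3.20721
γ₂ = 3.20721 − 3 ≈ 0.207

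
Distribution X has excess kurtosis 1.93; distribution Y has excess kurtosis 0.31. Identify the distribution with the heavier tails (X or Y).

Higher excess kurtosis ⇒ heavier tails relative to the normal distribution.
1.93 vs 0.31: the larger is 1.93, so X has heavier tails.

X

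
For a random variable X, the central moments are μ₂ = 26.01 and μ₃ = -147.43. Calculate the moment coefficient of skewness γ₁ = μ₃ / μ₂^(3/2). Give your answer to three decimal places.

-1.111

σ = √μ₂ = √26.01 = 5.10000
σ³ = μ₂^(3/2) = 132.65100
γ₁ = μ₃/σ³ = -147.43 / 132.65100 ≈ -1.111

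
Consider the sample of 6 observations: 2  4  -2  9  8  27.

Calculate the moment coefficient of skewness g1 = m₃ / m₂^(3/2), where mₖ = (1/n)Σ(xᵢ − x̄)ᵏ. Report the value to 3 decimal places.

x̄ = (2 + 4 - 2 + 9 + 8 + 27) / 6 = 8.0000
deviations (xᵢ − x̄): -6.0000, -4.0000, -10.0000, 1.0000, 0.0000, 19.0000
Σ(xᵢ − x̄)² = 514.0000 ⇒ m₂ = 514.0000/6 = 85.66667
Σ(xᵢ − x̄)³ = 5580.0000 ⇒ m₃ = 5580.0000/6 = 930.00000
m₂^(3/2) = 85.66667^(1.5) = 792.89888
g1 = m₃ / m₂^(3/2) = 930.00000 / 792.89888 ≈ 1.173

1.173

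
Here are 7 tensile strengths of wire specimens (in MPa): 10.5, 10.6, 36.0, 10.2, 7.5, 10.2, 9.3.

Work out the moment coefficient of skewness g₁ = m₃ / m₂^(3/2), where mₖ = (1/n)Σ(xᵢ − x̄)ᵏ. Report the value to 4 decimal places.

1.9900

x̄ = (10.5 + 10.6 + 36.0 + 10.2 + 7.5 + 10.2 + 9.3) / 7 = 13.4714
deviations (xᵢ − x̄): -2.9714, -2.8714, 22.5286, -3.2714, -5.9714, -3.2714, -4.1714
Σ(xᵢ − x̄)² = 599.0743 ⇒ m₂ = 599.0743/7 = 85.58204
Σ(xᵢ − x̄)³ = 11028.6234 ⇒ m₃ = 11028.6234/7 = 1575.51763
m₂^(3/2) = 85.58204^(1.5) = 791.72427
g₁ = m₃ / m₂^(3/2) = 1575.51763 / 791.72427 ≈ 1.9900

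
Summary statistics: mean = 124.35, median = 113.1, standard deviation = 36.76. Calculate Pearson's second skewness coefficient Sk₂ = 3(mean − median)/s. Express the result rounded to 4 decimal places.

0.9181

Sk₂ = 3(124.35 − 113.1) / 36.76 = 3 × 11.2500 / 36.76
    = 33.7500 / 36.76 ≈ 0.9181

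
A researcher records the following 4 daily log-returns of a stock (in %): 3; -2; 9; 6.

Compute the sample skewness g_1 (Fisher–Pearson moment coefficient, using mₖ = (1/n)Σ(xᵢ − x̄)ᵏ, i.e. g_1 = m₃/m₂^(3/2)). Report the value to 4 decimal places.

x̄ = (3 - 2 + 9 + 6) / 4 = 4.0000
deviations (xᵢ − x̄): -1.0000, -6.0000, 5.0000, 2.0000
Σ(xᵢ − x̄)² = 66.0000 ⇒ m₂ = 66.0000/4 = 16.50000
Σ(xᵢ − x̄)³ = -84.0000 ⇒ m₃ = -84.0000/4 = -21.00000
m₂^(3/2) = 16.50000^(1.5) = 67.02332
g_1 = m₃ / m₂^(3/2) = -21.00000 / 67.02332 ≈ -0.3133

-0.3133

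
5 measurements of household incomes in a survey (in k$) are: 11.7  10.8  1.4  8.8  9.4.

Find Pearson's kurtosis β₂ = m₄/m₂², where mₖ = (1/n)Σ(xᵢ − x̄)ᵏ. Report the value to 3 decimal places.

x̄ = 8.4200
Σ(xᵢ − x̄)² = 66.8080 ⇒ m₂ = 13.36160
Σ(xᵢ − x̄)⁴ = 2577.3296 ⇒ m₄ = 515.46593
m₂² = 178.53235
β₂ = m₄/m₂² = 515.46593 / 178.53235 ≈ 2.887

2.887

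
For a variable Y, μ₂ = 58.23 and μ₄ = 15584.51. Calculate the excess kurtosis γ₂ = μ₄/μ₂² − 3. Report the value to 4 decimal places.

1.5962

μ₂² = 58.23² = 3390.73290
μ₄/μ₂² = 15584.51 / 3390.73290 = 4.59621
γ₂ = 4.59621 − 3 ≈ 1.5962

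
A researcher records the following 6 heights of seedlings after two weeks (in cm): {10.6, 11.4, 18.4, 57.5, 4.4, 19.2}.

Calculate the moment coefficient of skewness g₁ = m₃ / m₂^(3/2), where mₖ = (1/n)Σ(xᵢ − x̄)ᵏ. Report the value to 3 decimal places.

x̄ = (10.6 + 11.4 + 18.4 + 57.5 + 4.4 + 19.2) / 6 = 20.2500
deviations (xᵢ − x̄): -9.6500, -8.8500, -1.8500, 37.2500, -15.8500, -1.0500
Σ(xᵢ − x̄)² = 1814.7550 ⇒ m₂ = 1814.7550/6 = 302.45917
Σ(xᵢ − x̄)³ = 46105.5510 ⇒ m₃ = 46105.5510/6 = 7684.25850
m₂^(3/2) = 302.45917^(1.5) = 5260.17420
g₁ = m₃ / m₂^(3/2) = 7684.25850 / 5260.17420 ≈ 1.461

1.461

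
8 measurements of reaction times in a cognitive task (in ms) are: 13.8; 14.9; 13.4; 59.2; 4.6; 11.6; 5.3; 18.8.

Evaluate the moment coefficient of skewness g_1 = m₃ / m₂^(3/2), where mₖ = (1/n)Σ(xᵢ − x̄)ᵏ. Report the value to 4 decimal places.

x̄ = (13.8 + 14.9 + 13.4 + 59.2 + 4.6 + 11.6 + 5.3 + 18.8) / 8 = 17.7000
deviations (xᵢ − x̄): -3.9000, -2.8000, -4.3000, 41.5000, -13.1000, -6.1000, -12.4000, 1.1000
Σ(xᵢ − x̄)² = 2127.5800 ⇒ m₂ = 2127.5800/8 = 265.94750
Σ(xᵢ − x̄)³ = 66932.2320 ⇒ m₃ = 66932.2320/8 = 8366.52900
m₂^(3/2) = 265.94750^(1.5) = 4337.04440
g_1 = m₃ / m₂^(3/2) = 8366.52900 / 4337.04440 ≈ 1.9291

1.9291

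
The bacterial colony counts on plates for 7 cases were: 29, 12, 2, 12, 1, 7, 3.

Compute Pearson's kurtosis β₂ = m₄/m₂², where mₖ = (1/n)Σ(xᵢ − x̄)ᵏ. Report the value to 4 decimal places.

x̄ = 9.4286
Σ(xᵢ − x̄)² = 569.7143 ⇒ m₂ = 81.38776
Σ(xᵢ − x̄)⁴ = 156642.4140 ⇒ m₄ = 22377.48771
m₂² = 6623.96668
β₂ = m₄/m₂² = 22377.48771 / 6623.96668 ≈ 3.3783

3.3783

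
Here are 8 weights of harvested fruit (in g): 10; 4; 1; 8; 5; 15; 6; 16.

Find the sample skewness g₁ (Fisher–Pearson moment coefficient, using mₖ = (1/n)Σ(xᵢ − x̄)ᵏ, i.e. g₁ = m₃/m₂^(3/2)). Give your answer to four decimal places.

0.3617

x̄ = (10 + 4 + 1 + 8 + 5 + 15 + 6 + 16) / 8 = 8.1250
deviations (xᵢ − x̄): 1.8750, -4.1250, -7.1250, -0.1250, -3.1250, 6.8750, -2.1250, 7.8750
Σ(xᵢ − x̄)² = 194.8750 ⇒ m₂ = 194.8750/8 = 24.35938
Σ(xᵢ − x̄)³ = 347.9063 ⇒ m₃ = 347.9063/8 = 43.48828
m₂^(3/2) = 24.35938^(1.5) = 120.22623
g₁ = m₃ / m₂^(3/2) = 43.48828 / 120.22623 ≈ 0.3617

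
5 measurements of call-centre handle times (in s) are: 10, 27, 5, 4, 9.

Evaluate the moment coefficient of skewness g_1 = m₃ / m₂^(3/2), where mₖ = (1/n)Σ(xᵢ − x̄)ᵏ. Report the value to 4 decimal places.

x̄ = (10 + 27 + 5 + 4 + 9) / 5 = 11.0000
deviations (xᵢ − x̄): -1.0000, 16.0000, -6.0000, -7.0000, -2.0000
Σ(xᵢ − x̄)² = 346.0000 ⇒ m₂ = 346.0000/5 = 69.20000
Σ(xᵢ − x̄)³ = 3528.0000 ⇒ m₃ = 3528.0000/5 = 705.60000
m₂^(3/2) = 69.20000^(1.5) = 575.65084
g_1 = m₃ / m₂^(3/2) = 705.60000 / 575.65084 ≈ 1.2257

1.2257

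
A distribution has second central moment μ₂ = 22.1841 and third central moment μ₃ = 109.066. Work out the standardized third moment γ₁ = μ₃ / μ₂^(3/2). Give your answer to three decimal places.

σ = √μ₂ = √22.1841 = 4.71000
σ³ = μ₂^(3/2) = 104.48711
γ₁ = μ₃/σ³ = 109.066 / 104.48711 ≈ 1.044

1.044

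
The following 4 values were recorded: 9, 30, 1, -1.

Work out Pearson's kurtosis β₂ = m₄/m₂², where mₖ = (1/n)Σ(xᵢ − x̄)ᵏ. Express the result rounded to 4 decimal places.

x̄ = 9.7500
Σ(xᵢ − x̄)² = 602.7500 ⇒ m₂ = 150.68750
Σ(xᵢ − x̄)⁴ = 187368.0781 ⇒ m₄ = 46842.01953
m₂² = 22706.72266
β₂ = m₄/m₂² = 46842.01953 / 22706.72266 ≈ 2.0629

2.0629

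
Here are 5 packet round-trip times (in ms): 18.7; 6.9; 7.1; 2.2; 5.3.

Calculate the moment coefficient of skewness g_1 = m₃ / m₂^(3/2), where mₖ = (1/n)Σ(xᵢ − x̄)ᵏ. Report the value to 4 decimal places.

1.1199

x̄ = (18.7 + 6.9 + 7.1 + 2.2 + 5.3) / 5 = 8.0400
deviations (xᵢ − x̄): 10.6600, -1.1400, -0.9400, -5.8400, -2.7400
Σ(xᵢ − x̄)² = 157.4320 ⇒ m₂ = 157.4320/5 = 31.48640
Σ(xᵢ − x̄)³ = 989.2958 ⇒ m₃ = 989.2958/5 = 197.85917
m₂^(3/2) = 31.48640^(1.5) = 176.67883
g_1 = m₃ / m₂^(3/2) = 197.85917 / 176.67883 ≈ 1.1199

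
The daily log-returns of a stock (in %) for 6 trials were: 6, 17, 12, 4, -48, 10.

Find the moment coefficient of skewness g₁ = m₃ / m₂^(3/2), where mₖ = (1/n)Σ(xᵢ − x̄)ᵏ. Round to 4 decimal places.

-1.6425

x̄ = (6 + 17 + 12 + 4 - 48 + 10) / 6 = 0.1667
deviations (xᵢ − x̄): 5.8333, 16.8333, 11.8333, 3.8333, -48.1667, 9.8333
Σ(xᵢ − x̄)² = 2888.8333 ⇒ m₂ = 2888.8333/6 = 481.47222
Σ(xᵢ − x̄)³ = -104115.4444 ⇒ m₃ = -104115.4444/6 = -17352.57407
m₂^(3/2) = 481.47222^(1.5) = 10564.69234
g₁ = m₃ / m₂^(3/2) = -17352.57407 / 10564.69234 ≈ -1.6425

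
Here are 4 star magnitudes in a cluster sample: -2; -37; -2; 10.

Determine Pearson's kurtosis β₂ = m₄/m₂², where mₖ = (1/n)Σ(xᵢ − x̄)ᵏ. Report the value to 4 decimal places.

2.1796

x̄ = -7.7500
Σ(xᵢ − x̄)² = 1236.7500 ⇒ m₂ = 309.18750
Σ(xᵢ − x̄)⁴ = 833437.8281 ⇒ m₄ = 208359.45703
m₂² = 95596.91016
β₂ = m₄/m₂² = 208359.45703 / 95596.91016 ≈ 2.1796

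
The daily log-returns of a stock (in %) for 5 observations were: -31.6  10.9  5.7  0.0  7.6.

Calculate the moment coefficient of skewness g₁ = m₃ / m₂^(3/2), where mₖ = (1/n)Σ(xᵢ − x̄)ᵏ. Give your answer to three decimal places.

-1.313

x̄ = (-31.6 + 10.9 + 5.7 + 0.0 + 7.6) / 5 = -1.4800
deviations (xᵢ − x̄): -30.1200, 12.3800, 7.1800, 1.4800, 9.0800
Σ(xᵢ − x̄)² = 1196.6680 ⇒ m₂ = 1196.6680/5 = 239.33360
Σ(xᵢ − x̄)³ = -24305.8831 ⇒ m₃ = -24305.8831/5 = -4861.17662
m₂^(3/2) = 239.33360^(1.5) = 3702.58903
g₁ = m₃ / m₂^(3/2) = -4861.17662 / 3702.58903 ≈ -1.313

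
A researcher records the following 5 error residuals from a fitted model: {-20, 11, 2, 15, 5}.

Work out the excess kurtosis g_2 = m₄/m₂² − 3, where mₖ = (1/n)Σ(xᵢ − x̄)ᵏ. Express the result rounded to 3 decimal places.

x̄ = 2.6000
Σ(xᵢ − x̄)² = 741.2000 ⇒ m₂ = 148.24000
Σ(xᵢ − x̄)⁴ = 289529.9360 ⇒ m₄ = 57905.98720
m₂² = 21975.09760
g_2 = m₄/m₂² − 3 = 2.63507 − 3 ≈ -0.365

-0.365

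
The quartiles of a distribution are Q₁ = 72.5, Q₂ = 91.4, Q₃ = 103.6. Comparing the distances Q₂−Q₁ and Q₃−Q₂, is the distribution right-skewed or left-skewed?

left-skewed

Q₂ − Q₁ = 18.9;  Q₃ − Q₂ = 12.2
Q₂ − Q₁ > Q₃ − Q₂ ⇒ the lower half is more spread out ⇒ left-skewed.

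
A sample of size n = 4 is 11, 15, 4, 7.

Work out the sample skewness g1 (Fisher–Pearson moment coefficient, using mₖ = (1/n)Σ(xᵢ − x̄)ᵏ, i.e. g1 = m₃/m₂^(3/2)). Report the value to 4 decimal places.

x̄ = (11 + 15 + 4 + 7) / 4 = 9.2500
deviations (xᵢ − x̄): 1.7500, 5.7500, -5.2500, -2.2500
Σ(xᵢ − x̄)² = 68.7500 ⇒ m₂ = 68.7500/4 = 17.18750
Σ(xᵢ − x̄)³ = 39.3750 ⇒ m₃ = 39.3750/4 = 9.84375
m₂^(3/2) = 17.18750^(1.5) = 71.25561
g1 = m₃ / m₂^(3/2) = 9.84375 / 71.25561 ≈ 0.1381

0.1381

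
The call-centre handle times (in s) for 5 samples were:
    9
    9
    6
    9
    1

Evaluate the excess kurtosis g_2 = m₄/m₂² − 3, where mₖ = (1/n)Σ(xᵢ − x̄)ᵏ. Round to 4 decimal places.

-0.4756

x̄ = 6.8000
Σ(xᵢ − x̄)² = 48.8000 ⇒ m₂ = 9.76000
Σ(xᵢ − x̄)⁴ = 1202.3360 ⇒ m₄ = 240.46720
m₂² = 95.25760
g_2 = m₄/m₂² − 3 = 2.52439 − 3 ≈ -0.4756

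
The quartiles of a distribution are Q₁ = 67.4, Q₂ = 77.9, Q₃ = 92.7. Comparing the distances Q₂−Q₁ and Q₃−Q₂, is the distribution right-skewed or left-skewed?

right-skewed

Q₂ − Q₁ = 10.5;  Q₃ − Q₂ = 14.8
Q₃ − Q₂ > Q₂ − Q₁ ⇒ the upper half is more spread out ⇒ right-skewed.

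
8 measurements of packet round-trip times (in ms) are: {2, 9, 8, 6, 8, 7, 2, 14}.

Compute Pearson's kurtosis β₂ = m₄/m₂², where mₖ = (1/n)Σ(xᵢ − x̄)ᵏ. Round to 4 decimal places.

2.6130

x̄ = 7.0000
Σ(xᵢ − x̄)² = 106.0000 ⇒ m₂ = 13.25000
Σ(xᵢ − x̄)⁴ = 3670.0000 ⇒ m₄ = 458.75000
m₂² = 175.56250
β₂ = m₄/m₂² = 458.75000 / 175.56250 ≈ 2.6130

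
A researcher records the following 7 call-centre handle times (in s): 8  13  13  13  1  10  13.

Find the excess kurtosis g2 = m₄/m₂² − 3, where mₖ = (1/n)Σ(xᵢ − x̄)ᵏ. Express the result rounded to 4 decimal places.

x̄ = 10.1429
Σ(xᵢ − x̄)² = 120.8571 ⇒ m₂ = 17.26531
Σ(xᵢ − x̄)⁴ = 7275.2362 ⇒ m₄ = 1039.31945
m₂² = 298.09080
g2 = m₄/m₂² − 3 = 3.48659 − 3 ≈ 0.4866

0.4866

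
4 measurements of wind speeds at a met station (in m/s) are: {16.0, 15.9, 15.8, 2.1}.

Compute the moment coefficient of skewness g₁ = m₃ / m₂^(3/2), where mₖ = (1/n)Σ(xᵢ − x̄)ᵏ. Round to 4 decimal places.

-1.1542

x̄ = (16.0 + 15.9 + 15.8 + 2.1) / 4 = 12.4500
deviations (xᵢ − x̄): 3.5500, 3.4500, 3.3500, -10.3500
Σ(xᵢ − x̄)² = 142.8500 ⇒ m₂ = 142.8500/4 = 35.71250
Σ(xᵢ − x̄)³ = -985.3200 ⇒ m₃ = -985.3200/4 = -246.33000
m₂^(3/2) = 35.71250^(1.5) = 213.41767
g₁ = m₃ / m₂^(3/2) = -246.33000 / 213.41767 ≈ -1.1542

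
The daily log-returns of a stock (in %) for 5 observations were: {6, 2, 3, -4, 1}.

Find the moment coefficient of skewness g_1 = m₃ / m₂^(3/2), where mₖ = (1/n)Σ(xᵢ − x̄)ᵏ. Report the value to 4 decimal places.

x̄ = (6 + 2 + 3 - 4 + 1) / 5 = 1.6000
deviations (xᵢ − x̄): 4.4000, 0.4000, 1.4000, -5.6000, -0.6000
Σ(xᵢ − x̄)² = 53.2000 ⇒ m₂ = 53.2000/5 = 10.64000
Σ(xᵢ − x̄)³ = -87.8400 ⇒ m₃ = -87.8400/5 = -17.56800
m₂^(3/2) = 10.64000^(1.5) = 34.70663
g_1 = m₃ / m₂^(3/2) = -17.56800 / 34.70663 ≈ -0.5062

-0.5062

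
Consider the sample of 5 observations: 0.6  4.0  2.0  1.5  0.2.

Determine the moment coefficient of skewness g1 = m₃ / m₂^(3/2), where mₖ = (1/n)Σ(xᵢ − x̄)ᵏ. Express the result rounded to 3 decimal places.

x̄ = (0.6 + 4.0 + 2.0 + 1.5 + 0.2) / 5 = 1.6600
deviations (xᵢ − x̄): -1.0600, 2.3400, 0.3400, -0.1600, -1.4600
Σ(xᵢ − x̄)² = 8.8720 ⇒ m₂ = 8.8720/5 = 1.77440
Σ(xᵢ − x̄)³ = 8.5450 ⇒ m₃ = 8.5450/5 = 1.70899
m₂^(3/2) = 1.77440^(1.5) = 2.36362
g1 = m₃ / m₂^(3/2) = 1.70899 / 2.36362 ≈ 0.723

0.723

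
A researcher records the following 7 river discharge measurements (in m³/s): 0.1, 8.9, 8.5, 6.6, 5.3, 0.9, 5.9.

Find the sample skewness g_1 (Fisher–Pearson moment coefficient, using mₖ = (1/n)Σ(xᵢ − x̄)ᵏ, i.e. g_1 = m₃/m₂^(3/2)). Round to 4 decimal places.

x̄ = (0.1 + 8.9 + 8.5 + 6.6 + 5.3 + 0.9 + 5.9) / 7 = 5.1714
deviations (xᵢ − x̄): -5.0714, 3.7286, 3.3286, 1.4286, 0.1286, -4.2714, 0.7286
Σ(xᵢ − x̄)² = 71.5343 ⇒ m₂ = 71.5343/7 = 10.21918
Σ(xᵢ − x̄)³ = -116.3483 ⇒ m₃ = -116.3483/7 = -16.62119
m₂^(3/2) = 10.21918^(1.5) = 32.66813
g_1 = m₃ / m₂^(3/2) = -16.62119 / 32.66813 ≈ -0.5088

-0.5088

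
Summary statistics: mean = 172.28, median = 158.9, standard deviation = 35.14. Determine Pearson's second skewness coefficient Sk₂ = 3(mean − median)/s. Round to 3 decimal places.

Sk₂ = 3(172.28 − 158.9) / 35.14 = 3 × 13.3800 / 35.14
    = 40.1400 / 35.14 ≈ 1.142

1.142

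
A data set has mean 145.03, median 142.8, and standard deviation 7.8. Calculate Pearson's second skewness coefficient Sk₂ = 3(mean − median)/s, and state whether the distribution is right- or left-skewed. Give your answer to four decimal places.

0.8577, right-skewed

Sk₂ = 3(145.03 − 142.8) / 7.8 = 3 × 2.2300 / 7.8
    = 6.6900 / 7.8 ≈ 0.8577
Sk₂ > 0 ⇒ mean > median ⇒ right-skewed (positive skew).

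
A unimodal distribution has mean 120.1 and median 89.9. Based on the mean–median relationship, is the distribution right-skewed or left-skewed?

mean − median = 120.1 − 89.9 = 30.2
mean > median ⇒ the longer tail is on the right ⇒ right-skewed (positively skewed).

right-skewed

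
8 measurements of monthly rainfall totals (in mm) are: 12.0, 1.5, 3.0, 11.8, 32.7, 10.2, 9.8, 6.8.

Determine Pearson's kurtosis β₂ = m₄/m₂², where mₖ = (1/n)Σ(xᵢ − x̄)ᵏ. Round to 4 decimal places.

x̄ = 10.9750
Σ(xᵢ − x̄)² = 646.4950 ⇒ m₂ = 80.81188
Σ(xᵢ − x̄)⁴ = 235173.3536 ⇒ m₄ = 29396.66920
m₂² = 6530.55914
β₂ = m₄/m₂² = 29396.66920 / 6530.55914 ≈ 4.5014

4.5014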